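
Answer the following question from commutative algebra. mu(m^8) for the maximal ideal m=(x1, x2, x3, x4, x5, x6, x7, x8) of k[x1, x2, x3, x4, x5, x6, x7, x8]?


Graded Nakayama: mu(m^d) = dim_k (m^d/m^(d+1)) = #degree-8 monomials in 8 vars
C(n+d-1,d)=C(15,8)=6435


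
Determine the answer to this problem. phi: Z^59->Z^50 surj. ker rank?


rank(ker) = 59-50 = 9


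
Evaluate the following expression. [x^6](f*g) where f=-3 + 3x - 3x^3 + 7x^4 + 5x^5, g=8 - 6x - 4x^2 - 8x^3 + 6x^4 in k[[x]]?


[x^6] = sum a_i*b_j, i+j=6
  -3*-8=24
  7*-4=-28
  5*-6=-30
Sum=-34


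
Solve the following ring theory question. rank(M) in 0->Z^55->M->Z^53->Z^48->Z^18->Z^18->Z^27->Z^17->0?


Alt sum=0:
(-1)^0*55 + (-1)^1*? + (-1)^2*53 + (-1)^3*48 + (-1)^4*18 + (-1)^5*18 + (-1)^6*27 + (-1)^7*17=0
rank(M)=70


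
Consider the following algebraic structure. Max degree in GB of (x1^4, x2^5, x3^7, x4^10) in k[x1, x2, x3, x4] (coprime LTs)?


Pure powers, coprime LTs => already GB.
Degrees: 4, 5, 7, 10
Max=10


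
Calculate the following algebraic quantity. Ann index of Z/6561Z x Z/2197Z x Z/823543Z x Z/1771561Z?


Exponent = lcm of the cyclic orders; pairwise coprime => product.
3^8*13^3*7^7*11^6=6561*2197*823543*1771561=21030155586813464091


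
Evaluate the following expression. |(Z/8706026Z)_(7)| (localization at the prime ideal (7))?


7-primary part: 8706026=7^6*74
Size=7^6=117649


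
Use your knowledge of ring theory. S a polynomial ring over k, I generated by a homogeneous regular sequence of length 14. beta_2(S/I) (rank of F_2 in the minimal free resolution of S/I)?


Regular sequence => Koszul complex is the minimal free resolution.
Syz_1 minimally generated by Koszul relations f_i*e_j - f_j*e_i (i<j): mu(Syz_1) = beta_2 = C(m,2) = m(m-1)/2
m=14
14*13/2 = 91


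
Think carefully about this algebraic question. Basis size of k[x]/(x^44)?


Basis: 1,x,...,x^43
dim=44


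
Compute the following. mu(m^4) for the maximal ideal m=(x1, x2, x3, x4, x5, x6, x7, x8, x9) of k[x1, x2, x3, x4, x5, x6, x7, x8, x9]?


Graded Nakayama: mu(m^d) = dim_k (m^d/m^(d+1)) = #degree-4 monomials in 9 vars
C(n+d-1,d)=C(12,4)=495


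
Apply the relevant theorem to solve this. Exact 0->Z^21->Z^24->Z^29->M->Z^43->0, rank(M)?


Alt sum=0:
(-1)^0*21 + (-1)^1*24 + (-1)^2*29 + (-1)^3*? + (-1)^4*43=0
rank(M)=69


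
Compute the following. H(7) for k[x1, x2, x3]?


C(d+n-1,n-1)=C(9,2)=36


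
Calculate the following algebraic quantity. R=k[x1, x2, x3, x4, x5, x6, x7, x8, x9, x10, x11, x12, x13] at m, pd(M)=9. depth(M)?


pd+depth=depth(R)=13
depth=13-9=4


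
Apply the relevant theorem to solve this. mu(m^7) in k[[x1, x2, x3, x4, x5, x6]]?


C(n+d-1,d)=C(12,7)=792


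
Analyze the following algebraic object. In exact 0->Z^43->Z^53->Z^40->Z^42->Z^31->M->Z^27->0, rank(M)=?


Alt sum=0:
(-1)^0*43 + (-1)^1*53 + (-1)^2*40 + (-1)^3*42 + (-1)^4*31 + (-1)^5*? + (-1)^6*27=0
rank(M)=46


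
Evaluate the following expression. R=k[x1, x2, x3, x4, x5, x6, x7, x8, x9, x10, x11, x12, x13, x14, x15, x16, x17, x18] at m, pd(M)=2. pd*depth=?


pd+depth=18
depth=18-2=16
pd*depth=2*16=32


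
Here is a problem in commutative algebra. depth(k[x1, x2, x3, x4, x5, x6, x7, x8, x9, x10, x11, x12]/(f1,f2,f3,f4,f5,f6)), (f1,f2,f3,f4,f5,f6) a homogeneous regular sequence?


depth(R)=12
depth(R/I)=12-6=6


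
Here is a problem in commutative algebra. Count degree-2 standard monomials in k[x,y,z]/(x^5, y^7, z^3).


Need i<5, j<7, k<3 with i+j+k=2.
For each i, j ranges over max(0,2-i-2)..min(6,2-i):
  i=0: j in [0,2] -> 3
  i=1: j in [0,1] -> 2
  i=2: j in [0,0] -> 1
H(2) = 3+2+1 = 6


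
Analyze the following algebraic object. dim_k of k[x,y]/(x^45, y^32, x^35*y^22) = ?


k[x,y]/I, I = (x^45, y^32, x^35*y^22)
Rect: 45x32=1440. Corner: (45-35)x(32-22)=100.
dim = 1440-100 = 1340


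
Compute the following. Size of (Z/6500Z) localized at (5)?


5-primary part: 6500=5^3*52
Size=5^3=125


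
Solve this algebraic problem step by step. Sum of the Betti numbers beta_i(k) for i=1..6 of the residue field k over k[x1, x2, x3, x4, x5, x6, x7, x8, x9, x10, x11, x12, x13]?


Koszul resolution: beta_i(k)=C(n,i), n=13
C(13,1)=13, C(13,2)=78, C(13,3)=286, C(13,4)=715, C(13,5)=1287, C(13,6)=1716
Sum=4095


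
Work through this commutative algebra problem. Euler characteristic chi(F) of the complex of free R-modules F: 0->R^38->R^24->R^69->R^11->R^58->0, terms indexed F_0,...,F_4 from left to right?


chi = sum (-1)^i * rank:
(-1)^0*38=38
(-1)^1*24=-24
(-1)^2*69=69
(-1)^3*11=-11
(-1)^4*58=58
chi=130


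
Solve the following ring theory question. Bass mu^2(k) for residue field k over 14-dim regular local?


C(n,i)=C(14,2)=91


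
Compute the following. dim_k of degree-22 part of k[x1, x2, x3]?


C(d+n-1,n-1)=C(24,2)=276


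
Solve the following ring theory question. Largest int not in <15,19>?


gcd(15,19)=1 => F=ab-a-b=15*19-15-19=285-34=251


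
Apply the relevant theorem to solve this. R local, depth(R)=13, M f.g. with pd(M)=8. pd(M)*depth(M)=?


pd+depth=13
depth=13-8=5
pd*depth=8*5=40


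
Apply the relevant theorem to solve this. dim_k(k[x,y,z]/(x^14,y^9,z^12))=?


Basis: x^iy^jz^k, i<14,j<9,k<12
14*9*12=1512


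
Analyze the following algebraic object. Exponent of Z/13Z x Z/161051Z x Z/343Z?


Exponent = lcm of the cyclic orders; pairwise coprime => product.
13^1*11^5*7^3=13*161051*343=718126409


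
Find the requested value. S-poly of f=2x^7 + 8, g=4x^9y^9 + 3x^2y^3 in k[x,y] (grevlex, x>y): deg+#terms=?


LT(f)=2x^7, LT(g)=4x^9y^9
lcm(LM)=x^9y^9
S(f,g) (scaled by 8 to clear denominators) = 4x^2y^9*f - 2*g = 32x^2y^9 - 6x^2y^3
2 terms, deg 11.
11+2=13


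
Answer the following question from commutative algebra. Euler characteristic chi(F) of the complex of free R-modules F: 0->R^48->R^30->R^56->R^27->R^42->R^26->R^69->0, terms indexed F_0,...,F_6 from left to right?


chi = sum (-1)^i * rank:
(-1)^0*48=48
(-1)^1*30=-30
(-1)^2*56=56
(-1)^3*27=-27
(-1)^4*42=42
(-1)^5*26=-26
(-1)^6*69=69
chi=132


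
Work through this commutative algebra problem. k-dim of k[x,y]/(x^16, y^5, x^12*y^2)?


k[x,y]/I, I = (x^16, y^5, x^12*y^2)
Rect: 16x5=80. Corner: (16-12)x(5-2)=12.
dim = 80-12 = 68


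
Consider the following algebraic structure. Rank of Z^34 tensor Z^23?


rank(M(x)N) = rank(M)*rank(N)
34*23 = 782


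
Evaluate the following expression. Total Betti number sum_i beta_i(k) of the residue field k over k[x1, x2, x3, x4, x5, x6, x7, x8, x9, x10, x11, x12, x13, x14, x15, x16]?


Koszul resolution: beta_i(k)=C(n,i), n=16
sum_i C(16,i) = 2^16 = 65536


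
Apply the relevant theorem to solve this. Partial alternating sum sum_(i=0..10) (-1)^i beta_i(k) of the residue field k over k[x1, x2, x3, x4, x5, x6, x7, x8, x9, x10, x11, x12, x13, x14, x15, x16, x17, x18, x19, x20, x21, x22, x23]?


Koszul resolution: beta_i(k)=C(n,i), n=23
sum_(i=0..p) (-1)^i C(n,i) = (-1)^p C(n-1,p)
(-1)^10*C(22,10) = (-1)^10*646646 = 646646


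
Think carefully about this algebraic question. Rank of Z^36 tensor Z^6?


rank(M(x)N) = rank(M)*rank(N)
36*6 = 216


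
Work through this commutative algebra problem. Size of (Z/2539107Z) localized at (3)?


3-primary part: 2539107=3^10*43
Size=3^10=59049


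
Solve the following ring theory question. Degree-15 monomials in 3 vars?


C(d+n-1,n-1)=C(17,2)=136


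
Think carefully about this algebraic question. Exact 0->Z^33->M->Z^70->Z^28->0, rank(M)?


Alt sum=0:
(-1)^0*33 + (-1)^1*? + (-1)^2*70 + (-1)^3*28=0
rank(M)=75


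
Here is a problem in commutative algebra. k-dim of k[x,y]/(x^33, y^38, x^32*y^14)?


k[x,y]/I, I = (x^33, y^38, x^32*y^14)
Rect: 33x38=1254. Corner: (33-32)x(38-14)=24.
dim = 1254-24 = 1230


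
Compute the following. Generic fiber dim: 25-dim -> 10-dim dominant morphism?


dim(fiber)=dim(X)-dim(Y)=25-10=15


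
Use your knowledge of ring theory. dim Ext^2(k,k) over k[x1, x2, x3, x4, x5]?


C(n,i)=C(5,2)=10


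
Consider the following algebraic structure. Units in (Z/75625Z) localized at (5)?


Local ring = Z/625Z.
phi(625) = 5^3*(5-1) = 500


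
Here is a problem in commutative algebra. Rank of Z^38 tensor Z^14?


rank(M(x)N) = rank(M)*rank(N)
38*14 = 532


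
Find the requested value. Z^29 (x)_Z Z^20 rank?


rank(M(x)N) = rank(M)*rank(N)
29*20 = 580


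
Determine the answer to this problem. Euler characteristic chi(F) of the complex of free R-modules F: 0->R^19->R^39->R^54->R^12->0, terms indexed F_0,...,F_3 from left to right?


chi = sum (-1)^i * rank:
(-1)^0*19=19
(-1)^1*39=-39
(-1)^2*54=54
(-1)^3*12=-12
chi=22


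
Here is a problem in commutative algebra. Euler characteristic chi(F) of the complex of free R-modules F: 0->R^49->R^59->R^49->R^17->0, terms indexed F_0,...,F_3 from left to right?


chi = sum (-1)^i * rank:
(-1)^0*49=49
(-1)^1*59=-59
(-1)^2*49=49
(-1)^3*17=-17
chi=22


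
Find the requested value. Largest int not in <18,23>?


gcd(18,23)=1 => F=ab-a-b=18*23-18-23=414-41=373


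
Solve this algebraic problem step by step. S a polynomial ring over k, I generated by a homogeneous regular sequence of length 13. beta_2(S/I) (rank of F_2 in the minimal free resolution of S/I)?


Regular sequence => Koszul complex is the minimal free resolution.
Syz_1 minimally generated by Koszul relations f_i*e_j - f_j*e_i (i<j): mu(Syz_1) = beta_2 = C(m,2) = m(m-1)/2
m=13
13*12/2 = 78


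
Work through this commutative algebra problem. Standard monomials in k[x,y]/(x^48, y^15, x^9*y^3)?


k[x,y]/I, I = (x^48, y^15, x^9*y^3)
Rect: 48x15=720. Corner: (48-9)x(15-3)=468.
dim = 720-468 = 252


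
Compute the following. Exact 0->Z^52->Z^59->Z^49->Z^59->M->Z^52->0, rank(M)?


Alt sum=0:
(-1)^0*52 + (-1)^1*59 + (-1)^2*49 + (-1)^3*59 + (-1)^4*? + (-1)^5*52=0
rank(M)=69


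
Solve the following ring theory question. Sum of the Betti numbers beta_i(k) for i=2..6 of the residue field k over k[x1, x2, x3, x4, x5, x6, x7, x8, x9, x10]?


Koszul resolution: beta_i(k)=C(n,i), n=10
C(10,2)=45, C(10,3)=120, C(10,4)=210, C(10,5)=252, C(10,6)=210
Sum=837


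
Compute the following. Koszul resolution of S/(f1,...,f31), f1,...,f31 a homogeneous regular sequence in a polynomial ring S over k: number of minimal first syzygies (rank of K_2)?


Regular sequence => Koszul complex is the minimal free resolution.
Syz_1 minimally generated by Koszul relations f_i*e_j - f_j*e_i (i<j): mu(Syz_1) = beta_2 = C(m,2) = m(m-1)/2
m=31
31*30/2 = 465


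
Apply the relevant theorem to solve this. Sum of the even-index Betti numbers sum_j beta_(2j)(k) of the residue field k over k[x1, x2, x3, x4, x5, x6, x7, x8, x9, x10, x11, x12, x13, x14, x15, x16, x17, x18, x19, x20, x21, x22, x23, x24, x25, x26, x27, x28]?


Koszul resolution: beta_i(k)=C(n,i), n=28
sum_even C(28,i) = 2^(n-1) = 2^27 = 134217728


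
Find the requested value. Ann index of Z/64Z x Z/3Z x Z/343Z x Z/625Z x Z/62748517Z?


Exponent = lcm of the cyclic orders; pairwise coprime => product.
2^6*3^1*7^3*5^4*13^7=64*3*343*625*62748517=2582728959720000


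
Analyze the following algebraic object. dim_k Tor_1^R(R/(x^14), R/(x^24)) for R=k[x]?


Tor_1(R/I,R/J)=(I cap J)/IJ=(x^24)/(x^38)
dim=38-24=min(14,24)=14


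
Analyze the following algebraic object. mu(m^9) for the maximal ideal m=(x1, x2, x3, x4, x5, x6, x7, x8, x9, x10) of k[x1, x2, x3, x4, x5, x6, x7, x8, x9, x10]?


Graded Nakayama: mu(m^d) = dim_k (m^d/m^(d+1)) = #degree-9 monomials in 10 vars
C(n+d-1,d)=C(18,9)=48620


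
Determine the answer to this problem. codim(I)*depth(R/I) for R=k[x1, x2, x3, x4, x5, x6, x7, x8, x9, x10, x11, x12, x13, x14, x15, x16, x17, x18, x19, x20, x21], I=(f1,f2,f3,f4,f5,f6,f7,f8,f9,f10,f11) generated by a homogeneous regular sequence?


codim=11, depth=dim(R/I)=21-11=10
Product=11*10=110


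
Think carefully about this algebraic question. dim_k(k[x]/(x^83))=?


Basis: 1,x,...,x^82
dim=83


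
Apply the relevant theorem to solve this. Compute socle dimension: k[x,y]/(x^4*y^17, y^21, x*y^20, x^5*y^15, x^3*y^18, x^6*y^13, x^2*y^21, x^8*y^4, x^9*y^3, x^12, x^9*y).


Socle = ann(m) = span of standard monomials u with x*u, y*u in I (staircase corners).
Redundant generators: x^2*y^21, x^9*y^3
Minimal generators: x^12, x^9*y, x^8*y^4, x^6*y^13, x^5*y^15, x^4*y^17, x^3*y^18, x*y^20, y^21
Corners: y^20, x^2y^19, x^3y^17, x^4y^16, x^5y^14, x^7y^12, x^8y^3, x^11
Socle dim=8


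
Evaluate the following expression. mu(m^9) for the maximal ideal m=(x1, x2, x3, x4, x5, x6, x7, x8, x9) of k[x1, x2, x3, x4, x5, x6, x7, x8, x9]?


Graded Nakayama: mu(m^d) = dim_k (m^d/m^(d+1)) = #degree-9 monomials in 9 vars
C(n+d-1,d)=C(17,9)=24310


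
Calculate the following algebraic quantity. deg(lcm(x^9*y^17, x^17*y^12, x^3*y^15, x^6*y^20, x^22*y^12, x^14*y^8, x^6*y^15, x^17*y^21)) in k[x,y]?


lcm = componentwise max:
x: max(9,17,3,6,22,14,6,17)=22
y: max(17,12,15,20,12,8,15,21)=21
Total=22+21=43


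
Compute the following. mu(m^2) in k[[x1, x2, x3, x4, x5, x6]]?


C(n+d-1,d)=C(7,2)=21


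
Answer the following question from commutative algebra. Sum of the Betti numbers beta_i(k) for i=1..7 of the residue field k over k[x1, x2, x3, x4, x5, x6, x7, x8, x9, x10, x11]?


Koszul resolution: beta_i(k)=C(n,i), n=11
C(11,1)=11, C(11,2)=55, C(11,3)=165, C(11,4)=330, C(11,5)=462, C(11,6)=462, C(11,7)=330
Sum=1815


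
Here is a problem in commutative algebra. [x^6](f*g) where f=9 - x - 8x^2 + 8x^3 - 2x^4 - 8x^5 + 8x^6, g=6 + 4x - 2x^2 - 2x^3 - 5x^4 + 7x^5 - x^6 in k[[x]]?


[x^6] = sum a_i*b_j, i+j=6
  9*-1=-9
  -1*7=-7
  -8*-5=40
  8*-2=-16
  -2*-2=4
  -8*4=-32
  8*6=48
Sum=28


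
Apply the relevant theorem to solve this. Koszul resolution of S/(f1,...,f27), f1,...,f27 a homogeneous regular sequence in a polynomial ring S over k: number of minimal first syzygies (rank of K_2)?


Regular sequence => Koszul complex is the minimal free resolution.
Syz_1 minimally generated by Koszul relations f_i*e_j - f_j*e_i (i<j): mu(Syz_1) = beta_2 = C(m,2) = m(m-1)/2
m=27
27*26/2 = 351


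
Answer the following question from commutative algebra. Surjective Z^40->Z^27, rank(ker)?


rank(ker) = 40-27 = 13


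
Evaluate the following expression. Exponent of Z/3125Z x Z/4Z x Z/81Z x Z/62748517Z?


Exponent = lcm of the cyclic orders; pairwise coprime => product.
5^5*2^2*3^4*13^7=3125*4*81*62748517=63532873462500


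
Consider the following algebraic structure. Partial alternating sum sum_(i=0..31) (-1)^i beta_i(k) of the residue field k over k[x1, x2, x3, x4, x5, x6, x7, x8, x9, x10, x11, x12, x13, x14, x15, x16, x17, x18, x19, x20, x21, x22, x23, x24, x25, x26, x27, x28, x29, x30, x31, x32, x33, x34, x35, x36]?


Koszul resolution: beta_i(k)=C(n,i), n=36
sum_(i=0..p) (-1)^i C(n,i) = (-1)^p C(n-1,p)
(-1)^31*C(35,31) = (-1)^31*52360 = -52360


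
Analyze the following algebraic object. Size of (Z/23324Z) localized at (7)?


7-primary part: 23324=7^3*68
Size=7^3=343


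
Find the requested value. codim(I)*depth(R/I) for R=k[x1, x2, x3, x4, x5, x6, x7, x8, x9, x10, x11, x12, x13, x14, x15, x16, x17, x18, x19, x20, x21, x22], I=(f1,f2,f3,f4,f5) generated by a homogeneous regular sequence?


codim=5, depth=dim(R/I)=22-5=17
Product=5*17=85


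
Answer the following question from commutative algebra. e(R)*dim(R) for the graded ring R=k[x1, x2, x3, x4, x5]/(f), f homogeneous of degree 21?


e(R)=deg(f)=21, dim(R)=5-1=4
e*dim=21*4=84


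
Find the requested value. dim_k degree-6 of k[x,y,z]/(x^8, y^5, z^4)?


Need i<8, j<5, k<4 with i+j+k=6.
For each i, j ranges over max(0,6-i-3)..min(4,6-i):
  i=0: j in [3,4] -> 2
  i=1: j in [2,4] -> 3
  i=2: j in [1,4] -> 4
  i=3: j in [0,3] -> 4
  i=4: j in [0,2] -> 3
  i=5: j in [0,1] -> 2
  i=6: j in [0,0] -> 1
H(6) = 2+3+4+4+3+2+1 = 19


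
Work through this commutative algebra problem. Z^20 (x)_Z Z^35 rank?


rank(M(x)N) = rank(M)*rank(N)
20*35 = 700


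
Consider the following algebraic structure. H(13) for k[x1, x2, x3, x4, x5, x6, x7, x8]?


C(d+n-1,n-1)=C(20,7)=77520


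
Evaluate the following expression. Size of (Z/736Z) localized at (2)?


2-primary part: 736=2^5*23
Size=2^5=32


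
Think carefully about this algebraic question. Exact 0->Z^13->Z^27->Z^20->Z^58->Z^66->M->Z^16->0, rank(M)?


Alt sum=0:
(-1)^0*13 + (-1)^1*27 + (-1)^2*20 + (-1)^3*58 + (-1)^4*66 + (-1)^5*? + (-1)^6*16=0
rank(M)=30


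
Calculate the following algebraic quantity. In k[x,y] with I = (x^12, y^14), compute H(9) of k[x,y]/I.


k[x,y], I = (x^12, y^14), d = 9
Need i < 12 and d-i < 14.
Range: 0 <= i <= 9.
H(9) = 10


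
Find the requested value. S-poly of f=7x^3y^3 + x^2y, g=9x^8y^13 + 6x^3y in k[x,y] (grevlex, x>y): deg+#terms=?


LT(f)=7x^3y^3, LT(g)=9x^8y^13
lcm(LM)=x^8y^13
S(f,g) (scaled by 63 to clear denominators) = 9x^5y^10*f - 7*g = 9x^7y^11 - 42x^3y
2 terms, deg 18.
18+2=20


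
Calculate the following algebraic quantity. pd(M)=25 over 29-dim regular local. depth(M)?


pd+depth=depth(R)=29
depth=29-25=4


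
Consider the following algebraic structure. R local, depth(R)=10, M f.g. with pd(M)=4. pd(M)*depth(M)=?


pd+depth=10
depth=10-4=6
pd*depth=4*6=24


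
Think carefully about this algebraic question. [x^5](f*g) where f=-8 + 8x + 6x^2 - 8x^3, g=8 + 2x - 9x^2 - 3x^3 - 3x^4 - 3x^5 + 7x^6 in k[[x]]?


[x^5] = sum a_i*b_j, i+j=5
  -8*-3=24
  8*-3=-24
  6*-3=-18
  -8*-9=72
Sum=54


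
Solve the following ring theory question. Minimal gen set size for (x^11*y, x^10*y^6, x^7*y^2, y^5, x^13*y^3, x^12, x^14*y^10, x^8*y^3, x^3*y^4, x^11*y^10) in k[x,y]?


Remove redundant (divisible by others).
x^11*y^10 redundant.
x^8*y^3 redundant.
x^10*y^6 redundant.
x^13*y^3 redundant.
x^14*y^10 redundant.
Min: x^12, x^11*y, x^7*y^2, x^3*y^4, y^5
Count=5


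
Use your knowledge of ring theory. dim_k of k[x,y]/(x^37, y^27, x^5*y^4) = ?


k[x,y]/I, I = (x^37, y^27, x^5*y^4)
Rect: 37x27=999. Corner: (37-5)x(27-4)=736.
dim = 999-736 = 263


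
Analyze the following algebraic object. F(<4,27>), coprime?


gcd(4,27)=1 => F=ab-a-b=4*27-4-27=108-31=77


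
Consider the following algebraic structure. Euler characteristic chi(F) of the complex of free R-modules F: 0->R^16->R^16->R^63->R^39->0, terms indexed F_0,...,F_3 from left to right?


chi = sum (-1)^i * rank:
(-1)^0*16=16
(-1)^1*16=-16
(-1)^2*63=63
(-1)^3*39=-39
chi=24


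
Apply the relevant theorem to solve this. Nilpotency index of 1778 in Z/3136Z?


1778^k mod 3136:
k=1: 1778
k=2: 196
k=3: 392
k=4: 784
k=5: 1568
k=6: 0
First zero at k = 6


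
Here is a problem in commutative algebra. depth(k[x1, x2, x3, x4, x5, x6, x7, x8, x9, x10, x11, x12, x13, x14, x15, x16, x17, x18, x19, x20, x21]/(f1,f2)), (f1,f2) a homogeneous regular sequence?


depth(R)=21
depth(R/I)=21-2=19


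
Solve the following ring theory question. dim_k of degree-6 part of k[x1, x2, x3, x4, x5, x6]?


C(d+n-1,n-1)=C(11,5)=462


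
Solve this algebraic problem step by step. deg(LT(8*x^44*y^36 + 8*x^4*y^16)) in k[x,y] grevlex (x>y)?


LT: 8*x^44*y^36
deg_x=44, deg_y=36
Total=44+36=80


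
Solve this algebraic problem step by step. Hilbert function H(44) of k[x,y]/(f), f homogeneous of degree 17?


H(t)=d for t>=d-1.
d=17, t=44
H(44)=17


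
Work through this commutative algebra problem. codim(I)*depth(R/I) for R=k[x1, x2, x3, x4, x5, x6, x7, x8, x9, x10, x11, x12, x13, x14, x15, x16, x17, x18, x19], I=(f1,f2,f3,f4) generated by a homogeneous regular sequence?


codim=4, depth=dim(R/I)=19-4=15
Product=4*15=60


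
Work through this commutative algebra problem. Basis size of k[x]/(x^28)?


Basis: 1,x,...,x^27
dim=28


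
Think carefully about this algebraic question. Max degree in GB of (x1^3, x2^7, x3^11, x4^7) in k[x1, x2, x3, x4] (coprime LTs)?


Pure powers, coprime LTs => already GB.
Degrees: 3, 7, 11, 7
Max=11


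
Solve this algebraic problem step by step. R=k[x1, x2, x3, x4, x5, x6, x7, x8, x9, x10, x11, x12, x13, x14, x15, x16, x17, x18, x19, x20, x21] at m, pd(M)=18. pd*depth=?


pd+depth=21
depth=21-18=3
pd*depth=18*3=54


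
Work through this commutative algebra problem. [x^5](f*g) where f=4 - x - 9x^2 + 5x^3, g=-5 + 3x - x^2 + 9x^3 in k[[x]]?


[x^5] = sum a_i*b_j, i+j=5
  -9*9=-81
  5*-1=-5
Sum=-86


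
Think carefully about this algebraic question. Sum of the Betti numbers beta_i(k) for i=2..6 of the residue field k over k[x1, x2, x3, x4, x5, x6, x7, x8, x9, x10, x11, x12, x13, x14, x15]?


Koszul resolution: beta_i(k)=C(n,i), n=15
C(15,2)=105, C(15,3)=455, C(15,4)=1365, C(15,5)=3003, C(15,6)=5005
Sum=9933


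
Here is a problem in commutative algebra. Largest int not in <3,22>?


gcd(3,22)=1 => F=ab-a-b=3*22-3-22=66-25=41


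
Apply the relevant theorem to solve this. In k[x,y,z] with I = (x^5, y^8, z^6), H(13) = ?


Need i<5, j<8, k<6 with i+j+k=13.
For each i, j ranges over max(0,13-i-5)..min(7,13-i):
  i=0: j in [8,7] -> 0
  i=1: j in [7,7] -> 1
  i=2: j in [6,7] -> 2
  i=3: j in [5,7] -> 3
  i=4: j in [4,7] -> 4
H(13) = 0+1+2+3+4 = 10


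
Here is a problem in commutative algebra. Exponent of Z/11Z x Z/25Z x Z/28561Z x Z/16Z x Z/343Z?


Exponent = lcm of the cyclic orders; pairwise coprime => product.
11^1*5^2*13^4*2^4*7^3=11*25*28561*16*343=43104261200


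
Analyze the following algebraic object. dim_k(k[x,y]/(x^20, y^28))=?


Basis: x^i*y^j, i<20, j<28
20*28=560


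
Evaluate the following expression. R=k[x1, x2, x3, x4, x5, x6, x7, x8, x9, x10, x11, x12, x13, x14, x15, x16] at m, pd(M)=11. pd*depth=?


pd+depth=16
depth=16-11=5
pd*depth=11*5=55


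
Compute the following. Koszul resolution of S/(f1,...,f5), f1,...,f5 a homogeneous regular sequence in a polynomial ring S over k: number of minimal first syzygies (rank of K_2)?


Regular sequence => Koszul complex is the minimal free resolution.
Syz_1 minimally generated by Koszul relations f_i*e_j - f_j*e_i (i<j): mu(Syz_1) = beta_2 = C(m,2) = m(m-1)/2
m=5
5*4/2 = 10


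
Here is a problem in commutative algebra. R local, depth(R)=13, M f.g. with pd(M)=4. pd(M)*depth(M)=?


pd+depth=13
depth=13-4=9
pd*depth=4*9=36


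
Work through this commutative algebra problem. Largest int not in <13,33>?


gcd(13,33)=1 => F=ab-a-b=13*33-13-33=429-46=383


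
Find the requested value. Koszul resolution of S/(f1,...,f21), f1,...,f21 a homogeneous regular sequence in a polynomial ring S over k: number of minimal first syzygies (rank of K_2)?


Regular sequence => Koszul complex is the minimal free resolution.
Syz_1 minimally generated by Koszul relations f_i*e_j - f_j*e_i (i<j): mu(Syz_1) = beta_2 = C(m,2) = m(m-1)/2
m=21
21*20/2 = 210


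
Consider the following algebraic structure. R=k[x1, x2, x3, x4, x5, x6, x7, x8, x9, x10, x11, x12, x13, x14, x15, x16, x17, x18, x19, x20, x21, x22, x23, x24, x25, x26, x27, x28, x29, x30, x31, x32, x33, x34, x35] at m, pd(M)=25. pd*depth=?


pd+depth=35
depth=35-25=10
pd*depth=25*10=250


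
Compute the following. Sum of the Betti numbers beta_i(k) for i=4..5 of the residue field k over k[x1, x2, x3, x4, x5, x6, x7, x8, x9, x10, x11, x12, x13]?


Koszul resolution: beta_i(k)=C(n,i), n=13
C(13,4)=715, C(13,5)=1287
Sum=2002


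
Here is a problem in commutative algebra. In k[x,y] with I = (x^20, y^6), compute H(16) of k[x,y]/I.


k[x,y], I = (x^20, y^6), d = 16
Need i < 20 and d-i < 6.
Range: 11 <= i <= 16.
H(16) = 6


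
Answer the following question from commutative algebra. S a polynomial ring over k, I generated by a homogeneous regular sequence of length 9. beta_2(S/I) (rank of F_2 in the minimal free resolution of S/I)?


Regular sequence => Koszul complex is the minimal free resolution.
Syz_1 minimally generated by Koszul relations f_i*e_j - f_j*e_i (i<j): mu(Syz_1) = beta_2 = C(m,2) = m(m-1)/2
m=9
9*8/2 = 36


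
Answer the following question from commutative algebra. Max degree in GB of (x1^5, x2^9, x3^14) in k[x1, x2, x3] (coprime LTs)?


Pure powers, coprime LTs => already GB.
Degrees: 5, 9, 14
Max=14


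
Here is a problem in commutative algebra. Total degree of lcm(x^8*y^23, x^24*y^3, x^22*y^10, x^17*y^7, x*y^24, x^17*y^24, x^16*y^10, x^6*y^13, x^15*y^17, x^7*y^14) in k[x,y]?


lcm = componentwise max:
x: max(8,24,22,17,1,17,16,6,15,7)=24
y: max(23,3,10,7,24,24,10,13,17,14)=24
Total=24+24=48


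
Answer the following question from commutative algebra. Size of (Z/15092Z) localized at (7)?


7-primary part: 15092=7^3*44
Size=7^3=343


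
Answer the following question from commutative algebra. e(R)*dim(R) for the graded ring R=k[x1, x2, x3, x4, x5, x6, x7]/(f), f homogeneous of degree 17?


e(R)=deg(f)=17, dim(R)=7-1=6
e*dim=17*6=102


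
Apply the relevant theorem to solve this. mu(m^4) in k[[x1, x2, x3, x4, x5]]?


C(n+d-1,d)=C(8,4)=70


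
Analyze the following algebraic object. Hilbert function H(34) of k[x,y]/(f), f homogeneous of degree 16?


H(t)=d for t>=d-1.
d=16, t=34
H(34)=16


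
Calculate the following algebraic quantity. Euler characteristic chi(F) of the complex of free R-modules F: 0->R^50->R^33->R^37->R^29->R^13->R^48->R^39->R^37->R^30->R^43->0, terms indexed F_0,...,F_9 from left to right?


chi = sum (-1)^i * rank:
(-1)^0*50=50
(-1)^1*33=-33
(-1)^2*37=37
(-1)^3*29=-29
(-1)^4*13=13
(-1)^5*48=-48
(-1)^6*39=39
(-1)^7*37=-37
(-1)^8*30=30
(-1)^9*43=-43
chi=-21


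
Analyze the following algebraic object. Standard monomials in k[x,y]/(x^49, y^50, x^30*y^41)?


k[x,y]/I, I = (x^49, y^50, x^30*y^41)
Rect: 49x50=2450. Corner: (49-30)x(50-41)=171.
dim = 2450-171 = 2279


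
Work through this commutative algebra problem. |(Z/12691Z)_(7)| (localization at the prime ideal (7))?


7-primary part: 12691=7^3*37
Size=7^3=343


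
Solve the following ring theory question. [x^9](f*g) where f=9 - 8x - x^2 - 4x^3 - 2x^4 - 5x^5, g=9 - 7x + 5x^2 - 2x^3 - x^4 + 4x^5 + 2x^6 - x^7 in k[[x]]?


[x^9] = sum a_i*b_j, i+j=9
  -1*-1=1
  -4*2=-8
  -2*4=-8
  -5*-1=5
Sum=-10


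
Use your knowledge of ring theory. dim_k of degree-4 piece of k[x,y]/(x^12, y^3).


k[x,y], I = (x^12, y^3), d = 4
Need i < 12 and d-i < 3.
Range: 2 <= i <= 4.
H(4) = 3


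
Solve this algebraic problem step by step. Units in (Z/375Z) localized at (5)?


Local ring = Z/125Z.
phi(125) = 5^2*(5-1) = 100


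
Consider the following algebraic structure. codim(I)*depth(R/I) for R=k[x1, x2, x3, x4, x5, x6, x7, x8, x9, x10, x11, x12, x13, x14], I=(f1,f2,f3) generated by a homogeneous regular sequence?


codim=3, depth=dim(R/I)=14-3=11
Product=3*11=33


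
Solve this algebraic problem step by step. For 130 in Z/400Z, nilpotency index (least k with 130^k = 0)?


130^k mod 400:
k=1: 130
k=2: 100
k=3: 200
k=4: 0
First zero at k = 4


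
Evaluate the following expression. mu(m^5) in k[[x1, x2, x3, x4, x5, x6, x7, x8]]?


C(n+d-1,d)=C(12,5)=792


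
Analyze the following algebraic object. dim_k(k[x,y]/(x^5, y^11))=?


Basis: x^i*y^j, i<5, j<11
5*11=55


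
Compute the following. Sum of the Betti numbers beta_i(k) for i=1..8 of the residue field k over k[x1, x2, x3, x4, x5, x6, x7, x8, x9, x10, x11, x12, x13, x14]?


Koszul resolution: beta_i(k)=C(n,i), n=14
C(14,1)=14, C(14,2)=91, C(14,3)=364, C(14,4)=1001, C(14,5)=2002, C(14,6)=3003, C(14,7)=3432, C(14,8)=3003
Sum=12910


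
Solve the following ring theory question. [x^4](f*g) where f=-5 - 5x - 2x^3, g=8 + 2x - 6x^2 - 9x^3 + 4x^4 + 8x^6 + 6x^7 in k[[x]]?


[x^4] = sum a_i*b_j, i+j=4
  -5*4=-20
  -5*-9=45
  -2*2=-4
Sum=21


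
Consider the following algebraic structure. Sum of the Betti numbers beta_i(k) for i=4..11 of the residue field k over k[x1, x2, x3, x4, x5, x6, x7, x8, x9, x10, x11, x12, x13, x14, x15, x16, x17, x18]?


Koszul resolution: beta_i(k)=C(n,i), n=18
C(18,4)=3060, C(18,5)=8568, C(18,6)=18564, C(18,7)=31824, C(18,8)=43758, C(18,9)=48620, C(18,10)=43758, C(18,11)=31824
Sum=229976


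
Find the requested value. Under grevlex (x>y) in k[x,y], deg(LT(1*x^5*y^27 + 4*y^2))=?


LT: 1*x^5*y^27
deg_x=5, deg_y=27
Total=5+27=32


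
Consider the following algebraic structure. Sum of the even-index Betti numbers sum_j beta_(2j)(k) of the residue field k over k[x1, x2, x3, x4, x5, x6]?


Koszul resolution: beta_i(k)=C(n,i), n=6
sum_even C(6,i) = 2^(n-1) = 2^5 = 32


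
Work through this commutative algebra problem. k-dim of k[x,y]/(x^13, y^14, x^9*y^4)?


k[x,y]/I, I = (x^13, y^14, x^9*y^4)
Rect: 13x14=182. Corner: (13-9)x(14-4)=40.
dim = 182-40 = 142


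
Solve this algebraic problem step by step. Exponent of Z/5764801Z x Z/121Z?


Exponent = lcm of the cyclic orders; pairwise coprime => product.
7^8*11^2=5764801*121=697540921


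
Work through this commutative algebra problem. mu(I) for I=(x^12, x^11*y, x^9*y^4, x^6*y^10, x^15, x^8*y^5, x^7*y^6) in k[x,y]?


Remove redundant (divisible by others).
x^15 redundant.
Min: x^12, x^11*y, x^9*y^4, x^8*y^5, x^7*y^6, x^6*y^10
Count=6


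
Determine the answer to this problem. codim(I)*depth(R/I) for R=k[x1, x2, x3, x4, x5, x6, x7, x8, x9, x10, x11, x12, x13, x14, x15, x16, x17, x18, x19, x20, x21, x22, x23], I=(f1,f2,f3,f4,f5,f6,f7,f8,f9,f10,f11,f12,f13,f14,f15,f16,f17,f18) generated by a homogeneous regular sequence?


codim=18, depth=dim(R/I)=23-18=5
Product=18*5=90


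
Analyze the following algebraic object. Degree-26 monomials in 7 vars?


C(d+n-1,n-1)=C(32,6)=906192


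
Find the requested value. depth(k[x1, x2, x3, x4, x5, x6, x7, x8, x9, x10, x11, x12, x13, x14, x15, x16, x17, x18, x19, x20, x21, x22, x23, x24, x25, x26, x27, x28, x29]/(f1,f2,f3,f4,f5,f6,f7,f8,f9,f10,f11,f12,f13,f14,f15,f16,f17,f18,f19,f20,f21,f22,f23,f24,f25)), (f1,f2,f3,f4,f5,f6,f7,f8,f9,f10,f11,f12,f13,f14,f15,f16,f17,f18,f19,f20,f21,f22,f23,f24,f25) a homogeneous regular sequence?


depth(R)=29
depth(R/I)=29-25=4


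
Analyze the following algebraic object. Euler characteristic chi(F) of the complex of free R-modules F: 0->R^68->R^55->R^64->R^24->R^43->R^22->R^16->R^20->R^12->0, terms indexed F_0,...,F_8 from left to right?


chi = sum (-1)^i * rank:
(-1)^0*68=68
(-1)^1*55=-55
(-1)^2*64=64
(-1)^3*24=-24
(-1)^4*43=43
(-1)^5*22=-22
(-1)^6*16=16
(-1)^7*20=-20
(-1)^8*12=12
chi=82


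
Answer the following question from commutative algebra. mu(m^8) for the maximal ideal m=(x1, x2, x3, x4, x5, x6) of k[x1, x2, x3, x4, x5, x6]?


Graded Nakayama: mu(m^d) = dim_k (m^d/m^(d+1)) = #degree-8 monomials in 6 vars
C(n+d-1,d)=C(13,8)=1287


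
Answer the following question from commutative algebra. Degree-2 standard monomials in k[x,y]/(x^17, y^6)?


k[x,y], I = (x^17, y^6), d = 2
Need i < 17 and d-i < 6.
Range: 0 <= i <= 2.
H(2) = 3


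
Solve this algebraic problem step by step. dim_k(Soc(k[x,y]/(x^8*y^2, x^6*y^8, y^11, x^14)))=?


Socle = ann(m) = span of standard monomials u with x*u, y*u in I (staircase corners).
Minimal generators: x^14, x^8*y^2, x^6*y^8, y^11
Corners: x^5y^10, x^7y^7, x^13y
Socle dim=3


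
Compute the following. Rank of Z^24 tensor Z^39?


rank(M(x)N) = rank(M)*rank(N)
24*39 = 936


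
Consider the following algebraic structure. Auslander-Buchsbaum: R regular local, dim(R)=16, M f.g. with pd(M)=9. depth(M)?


pd+depth=depth(R)=16
depth=16-9=7


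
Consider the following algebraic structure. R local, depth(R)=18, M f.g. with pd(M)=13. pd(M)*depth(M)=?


pd+depth=18
depth=18-13=5
pd*depth=13*5=65


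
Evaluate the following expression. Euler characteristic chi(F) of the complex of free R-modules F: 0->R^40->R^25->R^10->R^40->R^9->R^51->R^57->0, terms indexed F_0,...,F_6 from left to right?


chi = sum (-1)^i * rank:
(-1)^0*40=40
(-1)^1*25=-25
(-1)^2*10=10
(-1)^3*40=-40
(-1)^4*9=9
(-1)^5*51=-51
(-1)^6*57=57
chi=0


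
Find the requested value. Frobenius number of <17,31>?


gcd(17,31)=1 => F=ab-a-b=17*31-17-31=527-48=479


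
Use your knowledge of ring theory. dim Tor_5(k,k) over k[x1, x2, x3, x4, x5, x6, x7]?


Koszul: C(n,i)=C(7,5)=21


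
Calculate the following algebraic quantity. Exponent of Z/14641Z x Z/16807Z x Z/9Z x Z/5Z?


Exponent = lcm of the cyclic orders; pairwise coprime => product.
11^4*7^5*3^2*5^1=14641*16807*9*5=11073207915


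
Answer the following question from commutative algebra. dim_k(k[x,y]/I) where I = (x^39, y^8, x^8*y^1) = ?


k[x,y]/I, I = (x^39, y^8, x^8*y^1)
Rect: 39x8=312. Corner: (39-8)x(8-1)=217.
dim = 312-217 = 95


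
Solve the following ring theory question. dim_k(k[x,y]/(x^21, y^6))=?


Basis: x^i*y^j, i<21, j<6
21*6=126


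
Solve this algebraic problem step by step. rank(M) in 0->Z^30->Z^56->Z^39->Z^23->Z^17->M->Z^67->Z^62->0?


Alt sum=0:
(-1)^0*30 + (-1)^1*56 + (-1)^2*39 + (-1)^3*23 + (-1)^4*17 + (-1)^5*? + (-1)^6*67 + (-1)^7*62=0
rank(M)=12


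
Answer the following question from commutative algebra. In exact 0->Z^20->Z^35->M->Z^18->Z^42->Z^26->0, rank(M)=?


Alt sum=0:
(-1)^0*20 + (-1)^1*35 + (-1)^2*? + (-1)^3*18 + (-1)^4*42 + (-1)^5*26=0
rank(M)=17


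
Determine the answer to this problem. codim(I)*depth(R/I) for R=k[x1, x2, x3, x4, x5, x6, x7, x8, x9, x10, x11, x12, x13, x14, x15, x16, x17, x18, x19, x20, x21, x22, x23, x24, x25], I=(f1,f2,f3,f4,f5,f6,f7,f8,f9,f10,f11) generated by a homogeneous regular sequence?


codim=11, depth=dim(R/I)=25-11=14
Product=11*14=154


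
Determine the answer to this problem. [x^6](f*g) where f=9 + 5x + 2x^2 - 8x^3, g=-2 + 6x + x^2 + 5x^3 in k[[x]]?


[x^6] = sum a_i*b_j, i+j=6
  -8*5=-40
Sum=-40


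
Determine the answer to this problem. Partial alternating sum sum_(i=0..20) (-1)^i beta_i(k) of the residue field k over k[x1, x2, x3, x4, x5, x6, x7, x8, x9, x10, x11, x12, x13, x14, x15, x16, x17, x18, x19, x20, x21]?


Koszul resolution: beta_i(k)=C(n,i), n=21
sum_(i=0..p) (-1)^i C(n,i) = (-1)^p C(n-1,p)
(-1)^20*C(20,20) = (-1)^20*1 = 1


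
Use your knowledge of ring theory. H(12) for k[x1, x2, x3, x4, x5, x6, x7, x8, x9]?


C(d+n-1,n-1)=C(20,8)=125970


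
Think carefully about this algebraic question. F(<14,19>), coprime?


gcd(14,19)=1 => F=ab-a-b=14*19-14-19=266-33=233


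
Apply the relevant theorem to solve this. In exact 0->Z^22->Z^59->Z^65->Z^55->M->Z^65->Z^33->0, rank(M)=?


Alt sum=0:
(-1)^0*22 + (-1)^1*59 + (-1)^2*65 + (-1)^3*55 + (-1)^4*? + (-1)^5*65 + (-1)^6*33=0
rank(M)=59


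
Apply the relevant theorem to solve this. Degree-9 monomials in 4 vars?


C(d+n-1,n-1)=C(12,3)=220


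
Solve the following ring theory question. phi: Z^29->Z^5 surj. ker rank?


rank(ker) = 29-5 = 24


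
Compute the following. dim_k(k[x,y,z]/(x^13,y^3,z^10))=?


Basis: x^iy^jz^k, i<13,j<3,k<10
13*3*10=390


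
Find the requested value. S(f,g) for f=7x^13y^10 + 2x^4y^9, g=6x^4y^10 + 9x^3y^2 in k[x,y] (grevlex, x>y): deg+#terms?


LT(f)=7x^13y^10, LT(g)=6x^4y^10
lcm(LM)=x^13y^10
S(f,g) (scaled by 42 to clear denominators) = 6*f - 7x^9*g = -63x^12y^2 + 12x^4y^9
2 terms, deg 14.
14+2=16


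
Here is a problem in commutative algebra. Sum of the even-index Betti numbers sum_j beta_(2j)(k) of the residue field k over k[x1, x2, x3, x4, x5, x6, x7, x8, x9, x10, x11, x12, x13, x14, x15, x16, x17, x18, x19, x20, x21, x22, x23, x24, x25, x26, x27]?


Koszul resolution: beta_i(k)=C(n,i), n=27
sum_even C(27,i) = 2^(n-1) = 2^26 = 67108864


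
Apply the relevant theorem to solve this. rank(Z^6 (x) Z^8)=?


rank(M(x)N) = rank(M)*rank(N)
6*8 = 48


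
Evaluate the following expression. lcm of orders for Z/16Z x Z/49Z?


Exponent = lcm of the cyclic orders; pairwise coprime => product.
2^4*7^2=16*49=784


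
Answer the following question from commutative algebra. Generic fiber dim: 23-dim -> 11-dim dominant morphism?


dim(fiber)=dim(X)-dim(Y)=23-11=12


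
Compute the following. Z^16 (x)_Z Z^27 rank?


rank(M(x)N) = rank(M)*rank(N)
16*27 = 432


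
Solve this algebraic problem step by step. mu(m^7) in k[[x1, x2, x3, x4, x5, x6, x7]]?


C(n+d-1,d)=C(13,7)=1716


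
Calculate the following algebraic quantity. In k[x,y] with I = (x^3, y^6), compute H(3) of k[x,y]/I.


k[x,y], I = (x^3, y^6), d = 3
Need i < 3 and d-i < 6.
Range: 0 <= i <= 2.
H(3) = 3


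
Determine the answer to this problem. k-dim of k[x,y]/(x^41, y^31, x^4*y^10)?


k[x,y]/I, I = (x^41, y^31, x^4*y^10)
Rect: 41x31=1271. Corner: (41-4)x(31-10)=777.
dim = 1271-777 = 494


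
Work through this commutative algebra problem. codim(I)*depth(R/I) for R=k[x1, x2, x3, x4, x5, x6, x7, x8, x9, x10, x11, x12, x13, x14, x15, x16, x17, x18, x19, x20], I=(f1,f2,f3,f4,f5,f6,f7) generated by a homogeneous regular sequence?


codim=7, depth=dim(R/I)=20-7=13
Product=7*13=91


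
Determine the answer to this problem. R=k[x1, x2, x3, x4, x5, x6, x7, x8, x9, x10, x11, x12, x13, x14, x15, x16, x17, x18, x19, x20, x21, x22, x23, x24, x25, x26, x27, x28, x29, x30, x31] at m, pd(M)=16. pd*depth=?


pd+depth=31
depth=31-16=15
pd*depth=16*15=240


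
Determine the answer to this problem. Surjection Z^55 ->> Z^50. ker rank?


rank(ker) = 55-50 = 5


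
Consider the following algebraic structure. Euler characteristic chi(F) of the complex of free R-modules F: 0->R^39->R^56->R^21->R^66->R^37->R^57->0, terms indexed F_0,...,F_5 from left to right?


chi = sum (-1)^i * rank:
(-1)^0*39=39
(-1)^1*56=-56
(-1)^2*21=21
(-1)^3*66=-66
(-1)^4*37=37
(-1)^5*57=-57
chi=-82


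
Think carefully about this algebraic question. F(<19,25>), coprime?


gcd(19,25)=1 => F=ab-a-b=19*25-19-25=475-44=431


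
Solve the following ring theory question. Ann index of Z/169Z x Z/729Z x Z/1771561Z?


Exponent = lcm of the cyclic orders; pairwise coprime => product.
13^2*3^6*11^6=169*729*1771561=218258086761


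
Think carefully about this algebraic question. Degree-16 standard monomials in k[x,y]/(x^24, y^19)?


k[x,y], I = (x^24, y^19), d = 16
Need i < 24 and d-i < 19.
Range: 0 <= i <= 16.
H(16) = 17


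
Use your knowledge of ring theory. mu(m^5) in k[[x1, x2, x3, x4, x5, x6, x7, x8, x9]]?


C(n+d-1,d)=C(13,5)=1287


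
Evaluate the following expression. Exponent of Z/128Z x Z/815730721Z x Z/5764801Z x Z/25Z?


Exponent = lcm of the cyclic orders; pairwise coprime => product.
2^7*13^8*7^8*5^2=128*815730721*5764801*25=15048080883684867200


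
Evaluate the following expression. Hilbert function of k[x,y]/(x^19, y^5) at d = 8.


k[x,y], I = (x^19, y^5), d = 8
Need i < 19 and d-i < 5.
Range: 4 <= i <= 8.
H(8) = 5


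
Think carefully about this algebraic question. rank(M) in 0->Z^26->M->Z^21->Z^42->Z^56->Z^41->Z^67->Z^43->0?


Alt sum=0:
(-1)^0*26 + (-1)^1*? + (-1)^2*21 + (-1)^3*42 + (-1)^4*56 + (-1)^5*41 + (-1)^6*67 + (-1)^7*43=0
rank(M)=44


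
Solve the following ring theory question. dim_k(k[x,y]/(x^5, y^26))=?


Basis: x^i*y^j, i<5, j<26
5*26=130


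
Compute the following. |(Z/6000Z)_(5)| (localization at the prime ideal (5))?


5-primary part: 6000=5^3*48
Size=5^3=125


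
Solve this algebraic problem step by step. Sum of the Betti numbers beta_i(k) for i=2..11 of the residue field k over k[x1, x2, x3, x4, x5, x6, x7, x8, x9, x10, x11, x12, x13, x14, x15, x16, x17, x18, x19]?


Koszul resolution: beta_i(k)=C(n,i), n=19
C(19,2)=171, C(19,3)=969, C(19,4)=3876, C(19,5)=11628, C(19,6)=27132, C(19,7)=50388, C(19,8)=75582, C(19,9)=92378, C(19,10)=92378, C(19,11)=75582
Sum=430084


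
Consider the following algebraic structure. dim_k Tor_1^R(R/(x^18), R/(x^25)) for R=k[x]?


Tor_1(R/I,R/J)=(I cap J)/IJ=(x^25)/(x^43)
dim=43-25=min(18,25)=18


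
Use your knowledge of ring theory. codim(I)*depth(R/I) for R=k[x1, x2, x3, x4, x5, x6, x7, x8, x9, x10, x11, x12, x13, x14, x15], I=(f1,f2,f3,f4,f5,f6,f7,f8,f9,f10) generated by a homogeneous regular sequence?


codim=10, depth=dim(R/I)=15-10=5
Product=10*5=50
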